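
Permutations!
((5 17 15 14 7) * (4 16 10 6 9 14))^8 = (4 17 7 9 10)(5 14 6 16 15) = [0, 1, 2, 3, 17, 14, 16, 9, 8, 10, 4, 11, 12, 13, 6, 5, 15, 7]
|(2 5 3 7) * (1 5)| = 5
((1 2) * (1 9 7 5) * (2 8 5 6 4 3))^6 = (9) = [0, 1, 2, 3, 4, 5, 6, 7, 8, 9]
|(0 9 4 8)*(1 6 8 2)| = 7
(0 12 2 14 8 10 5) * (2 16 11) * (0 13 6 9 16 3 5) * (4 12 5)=[5, 1, 14, 4, 12, 13, 9, 7, 10, 16, 0, 2, 3, 6, 8, 15, 11]=(0 5 13 6 9 16 11 2 14 8 10)(3 4 12)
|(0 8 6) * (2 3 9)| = |(0 8 6)(2 3 9)| = 3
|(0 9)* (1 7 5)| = |(0 9)(1 7 5)| = 6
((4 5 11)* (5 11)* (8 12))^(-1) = (4 11)(8 12) = [0, 1, 2, 3, 11, 5, 6, 7, 12, 9, 10, 4, 8]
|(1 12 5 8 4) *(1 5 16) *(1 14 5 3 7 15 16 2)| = 24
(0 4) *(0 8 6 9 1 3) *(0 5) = (0 4 8 6 9 1 3 5) = [4, 3, 2, 5, 8, 0, 9, 7, 6, 1]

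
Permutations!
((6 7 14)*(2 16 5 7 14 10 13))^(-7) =(2 13 10 7 5 16)(6 14) =[0, 1, 13, 3, 4, 16, 14, 5, 8, 9, 7, 11, 12, 10, 6, 15, 2]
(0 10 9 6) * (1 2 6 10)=(0 1 2 6)(9 10)=[1, 2, 6, 3, 4, 5, 0, 7, 8, 10, 9]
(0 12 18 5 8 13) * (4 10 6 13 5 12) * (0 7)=(0 4 10 6 13 7)(5 8)(12 18)=[4, 1, 2, 3, 10, 8, 13, 0, 5, 9, 6, 11, 18, 7, 14, 15, 16, 17, 12]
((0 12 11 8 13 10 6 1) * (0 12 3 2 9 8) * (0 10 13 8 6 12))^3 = [9, 2, 1, 6, 4, 5, 3, 7, 8, 0, 10, 11, 12, 13] = (13)(0 9)(1 2)(3 6)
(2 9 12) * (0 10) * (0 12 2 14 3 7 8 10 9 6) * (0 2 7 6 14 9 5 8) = [5, 1, 14, 6, 4, 8, 2, 0, 10, 7, 12, 11, 9, 13, 3] = (0 5 8 10 12 9 7)(2 14 3 6)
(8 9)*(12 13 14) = [0, 1, 2, 3, 4, 5, 6, 7, 9, 8, 10, 11, 13, 14, 12] = (8 9)(12 13 14)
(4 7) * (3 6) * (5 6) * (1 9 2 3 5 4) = (1 9 2 3 4 7)(5 6) = [0, 9, 3, 4, 7, 6, 5, 1, 8, 2]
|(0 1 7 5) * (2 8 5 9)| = 7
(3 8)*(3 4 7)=(3 8 4 7)=[0, 1, 2, 8, 7, 5, 6, 3, 4]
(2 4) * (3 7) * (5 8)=[0, 1, 4, 7, 2, 8, 6, 3, 5]=(2 4)(3 7)(5 8)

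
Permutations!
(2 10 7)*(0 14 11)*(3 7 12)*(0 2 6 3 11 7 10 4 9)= (0 14 7 6 3 10 12 11 2 4 9)= [14, 1, 4, 10, 9, 5, 3, 6, 8, 0, 12, 2, 11, 13, 7]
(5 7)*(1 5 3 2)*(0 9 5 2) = (0 9 5 7 3)(1 2) = [9, 2, 1, 0, 4, 7, 6, 3, 8, 5]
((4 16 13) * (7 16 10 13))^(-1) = (4 13 10)(7 16) = [0, 1, 2, 3, 13, 5, 6, 16, 8, 9, 4, 11, 12, 10, 14, 15, 7]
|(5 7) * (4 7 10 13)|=|(4 7 5 10 13)|=5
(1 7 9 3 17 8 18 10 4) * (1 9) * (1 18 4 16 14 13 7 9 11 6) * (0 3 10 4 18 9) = (0 3 17 8 18 4 11 6 1)(7 9 10 16 14 13) = [3, 0, 2, 17, 11, 5, 1, 9, 18, 10, 16, 6, 12, 7, 13, 15, 14, 8, 4]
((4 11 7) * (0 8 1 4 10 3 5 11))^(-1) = (0 4 1 8)(3 10 7 11 5) = [4, 8, 2, 10, 1, 3, 6, 11, 0, 9, 7, 5]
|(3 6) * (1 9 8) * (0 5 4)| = |(0 5 4)(1 9 8)(3 6)| = 6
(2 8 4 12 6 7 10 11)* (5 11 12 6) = [0, 1, 8, 3, 6, 11, 7, 10, 4, 9, 12, 2, 5] = (2 8 4 6 7 10 12 5 11)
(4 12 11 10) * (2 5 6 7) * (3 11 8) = (2 5 6 7)(3 11 10 4 12 8) = [0, 1, 5, 11, 12, 6, 7, 2, 3, 9, 4, 10, 8]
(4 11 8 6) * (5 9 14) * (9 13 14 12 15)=[0, 1, 2, 3, 11, 13, 4, 7, 6, 12, 10, 8, 15, 14, 5, 9]=(4 11 8 6)(5 13 14)(9 12 15)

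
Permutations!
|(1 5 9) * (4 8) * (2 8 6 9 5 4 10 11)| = 4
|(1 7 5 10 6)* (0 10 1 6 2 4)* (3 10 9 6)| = |(0 9 6 3 10 2 4)(1 7 5)| = 21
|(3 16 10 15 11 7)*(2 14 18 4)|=12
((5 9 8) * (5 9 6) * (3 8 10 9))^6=(10)=[0, 1, 2, 3, 4, 5, 6, 7, 8, 9, 10]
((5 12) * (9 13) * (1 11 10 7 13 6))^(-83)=(1 11 10 7 13 9 6)(5 12)=[0, 11, 2, 3, 4, 12, 1, 13, 8, 6, 7, 10, 5, 9]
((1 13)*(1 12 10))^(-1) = (1 10 12 13) = [0, 10, 2, 3, 4, 5, 6, 7, 8, 9, 12, 11, 13, 1]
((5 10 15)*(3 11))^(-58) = (5 15 10) = [0, 1, 2, 3, 4, 15, 6, 7, 8, 9, 5, 11, 12, 13, 14, 10]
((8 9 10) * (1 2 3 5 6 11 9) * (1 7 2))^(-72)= (11)= [0, 1, 2, 3, 4, 5, 6, 7, 8, 9, 10, 11]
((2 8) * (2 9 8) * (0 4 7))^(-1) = (0 7 4)(8 9) = [7, 1, 2, 3, 0, 5, 6, 4, 9, 8]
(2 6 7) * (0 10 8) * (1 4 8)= (0 10 1 4 8)(2 6 7)= [10, 4, 6, 3, 8, 5, 7, 2, 0, 9, 1]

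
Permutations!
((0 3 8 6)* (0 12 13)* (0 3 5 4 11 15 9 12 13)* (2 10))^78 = (0 5 4 11 15 9 12)(3 6)(8 13) = [5, 1, 2, 6, 11, 4, 3, 7, 13, 12, 10, 15, 0, 8, 14, 9]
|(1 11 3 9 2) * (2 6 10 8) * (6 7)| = |(1 11 3 9 7 6 10 8 2)| = 9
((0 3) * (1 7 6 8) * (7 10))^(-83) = (0 3)(1 7 8 10 6) = [3, 7, 2, 0, 4, 5, 1, 8, 10, 9, 6]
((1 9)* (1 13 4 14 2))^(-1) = [0, 2, 14, 3, 13, 5, 6, 7, 8, 1, 10, 11, 12, 9, 4] = (1 2 14 4 13 9)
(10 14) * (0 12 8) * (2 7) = [12, 1, 7, 3, 4, 5, 6, 2, 0, 9, 14, 11, 8, 13, 10] = (0 12 8)(2 7)(10 14)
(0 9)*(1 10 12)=(0 9)(1 10 12)=[9, 10, 2, 3, 4, 5, 6, 7, 8, 0, 12, 11, 1]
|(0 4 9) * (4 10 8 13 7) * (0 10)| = 6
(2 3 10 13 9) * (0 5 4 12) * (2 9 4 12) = (0 5 12)(2 3 10 13 4) = [5, 1, 3, 10, 2, 12, 6, 7, 8, 9, 13, 11, 0, 4]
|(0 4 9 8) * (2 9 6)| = |(0 4 6 2 9 8)| = 6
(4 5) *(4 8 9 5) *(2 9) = [0, 1, 9, 3, 4, 8, 6, 7, 2, 5] = (2 9 5 8)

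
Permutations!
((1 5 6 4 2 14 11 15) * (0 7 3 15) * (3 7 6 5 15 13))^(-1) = [11, 15, 4, 13, 6, 5, 0, 7, 8, 9, 10, 14, 12, 3, 2, 1] = (0 11 14 2 4 6)(1 15)(3 13)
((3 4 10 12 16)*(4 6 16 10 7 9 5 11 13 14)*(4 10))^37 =[0, 1, 2, 6, 7, 11, 16, 9, 8, 5, 12, 13, 4, 14, 10, 15, 3] =(3 6 16)(4 7 9 5 11 13 14 10 12)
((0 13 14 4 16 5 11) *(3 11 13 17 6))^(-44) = (0 17 6 3 11)(4 16 5 13 14) = [17, 1, 2, 11, 16, 13, 3, 7, 8, 9, 10, 0, 12, 14, 4, 15, 5, 6]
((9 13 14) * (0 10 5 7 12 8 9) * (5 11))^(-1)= (0 14 13 9 8 12 7 5 11 10)= [14, 1, 2, 3, 4, 11, 6, 5, 12, 8, 0, 10, 7, 9, 13]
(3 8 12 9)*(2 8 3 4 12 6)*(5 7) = (2 8 6)(4 12 9)(5 7) = [0, 1, 8, 3, 12, 7, 2, 5, 6, 4, 10, 11, 9]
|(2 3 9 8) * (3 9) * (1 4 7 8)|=|(1 4 7 8 2 9)|=6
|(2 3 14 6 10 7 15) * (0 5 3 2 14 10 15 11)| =6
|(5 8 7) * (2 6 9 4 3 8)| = 8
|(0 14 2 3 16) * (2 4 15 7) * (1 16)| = |(0 14 4 15 7 2 3 1 16)| = 9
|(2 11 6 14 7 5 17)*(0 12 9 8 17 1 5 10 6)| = |(0 12 9 8 17 2 11)(1 5)(6 14 7 10)| = 28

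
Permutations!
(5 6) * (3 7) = [0, 1, 2, 7, 4, 6, 5, 3] = (3 7)(5 6)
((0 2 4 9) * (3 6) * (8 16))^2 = (16)(0 4)(2 9) = [4, 1, 9, 3, 0, 5, 6, 7, 8, 2, 10, 11, 12, 13, 14, 15, 16]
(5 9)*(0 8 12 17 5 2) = [8, 1, 0, 3, 4, 9, 6, 7, 12, 2, 10, 11, 17, 13, 14, 15, 16, 5] = (0 8 12 17 5 9 2)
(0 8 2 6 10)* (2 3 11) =(0 8 3 11 2 6 10) =[8, 1, 6, 11, 4, 5, 10, 7, 3, 9, 0, 2]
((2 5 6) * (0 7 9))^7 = [7, 1, 5, 3, 4, 6, 2, 9, 8, 0] = (0 7 9)(2 5 6)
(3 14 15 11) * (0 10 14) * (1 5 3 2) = (0 10 14 15 11 2 1 5 3) = [10, 5, 1, 0, 4, 3, 6, 7, 8, 9, 14, 2, 12, 13, 15, 11]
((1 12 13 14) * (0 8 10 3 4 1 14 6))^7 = [13, 3, 2, 8, 10, 5, 12, 7, 6, 9, 0, 11, 4, 1, 14] = (14)(0 13 1 3 8 6 12 4 10)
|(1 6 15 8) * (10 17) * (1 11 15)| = |(1 6)(8 11 15)(10 17)| = 6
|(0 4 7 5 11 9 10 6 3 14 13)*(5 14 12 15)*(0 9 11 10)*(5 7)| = |(0 4 5 10 6 3 12 15 7 14 13 9)| = 12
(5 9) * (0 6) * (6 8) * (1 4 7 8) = (0 1 4 7 8 6)(5 9) = [1, 4, 2, 3, 7, 9, 0, 8, 6, 5]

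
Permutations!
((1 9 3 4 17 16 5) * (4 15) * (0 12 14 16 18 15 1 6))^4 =(18)(0 5 14)(1 9 3)(6 16 12) =[5, 9, 2, 1, 4, 14, 16, 7, 8, 3, 10, 11, 6, 13, 0, 15, 12, 17, 18]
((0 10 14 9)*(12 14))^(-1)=(0 9 14 12 10)=[9, 1, 2, 3, 4, 5, 6, 7, 8, 14, 0, 11, 10, 13, 12]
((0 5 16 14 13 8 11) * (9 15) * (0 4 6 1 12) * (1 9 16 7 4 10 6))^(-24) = (6 16 8)(9 14 11)(10 15 13) = [0, 1, 2, 3, 4, 5, 16, 7, 6, 14, 15, 9, 12, 10, 11, 13, 8]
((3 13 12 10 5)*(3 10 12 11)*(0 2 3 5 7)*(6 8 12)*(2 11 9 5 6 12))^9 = (0 10 9 3 8 11 7 5 13 2 6) = [10, 1, 6, 8, 4, 13, 0, 5, 11, 3, 9, 7, 12, 2]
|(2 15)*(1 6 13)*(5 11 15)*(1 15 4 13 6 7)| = 6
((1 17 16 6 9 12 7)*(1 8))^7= (1 8 7 12 9 6 16 17)= [0, 8, 2, 3, 4, 5, 16, 12, 7, 6, 10, 11, 9, 13, 14, 15, 17, 1]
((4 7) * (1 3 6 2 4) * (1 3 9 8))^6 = (9)(2 4 7 3 6) = [0, 1, 4, 6, 7, 5, 2, 3, 8, 9]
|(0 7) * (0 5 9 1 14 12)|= |(0 7 5 9 1 14 12)|= 7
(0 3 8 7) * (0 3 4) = [4, 1, 2, 8, 0, 5, 6, 3, 7] = (0 4)(3 8 7)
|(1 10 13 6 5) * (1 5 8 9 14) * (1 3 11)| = 9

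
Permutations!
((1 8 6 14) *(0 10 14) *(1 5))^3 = (0 5 6 14 8 10 1) = [5, 0, 2, 3, 4, 6, 14, 7, 10, 9, 1, 11, 12, 13, 8]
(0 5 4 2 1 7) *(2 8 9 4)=(0 5 2 1 7)(4 8 9)=[5, 7, 1, 3, 8, 2, 6, 0, 9, 4]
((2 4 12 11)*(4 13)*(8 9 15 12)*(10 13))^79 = (2 12 9 4 10 11 15 8 13) = [0, 1, 12, 3, 10, 5, 6, 7, 13, 4, 11, 15, 9, 2, 14, 8]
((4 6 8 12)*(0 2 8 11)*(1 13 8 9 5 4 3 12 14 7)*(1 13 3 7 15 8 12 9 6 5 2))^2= [3, 9, 11, 2, 4, 5, 0, 12, 15, 6, 10, 1, 13, 7, 8, 14]= (0 3 2 11 1 9 6)(7 12 13)(8 15 14)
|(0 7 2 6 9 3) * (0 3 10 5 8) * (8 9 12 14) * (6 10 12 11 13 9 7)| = |(0 6 11 13 9 12 14 8)(2 10 5 7)| = 8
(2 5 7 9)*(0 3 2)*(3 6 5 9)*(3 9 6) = (0 3 2 6 5 7 9) = [3, 1, 6, 2, 4, 7, 5, 9, 8, 0]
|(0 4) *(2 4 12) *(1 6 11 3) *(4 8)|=20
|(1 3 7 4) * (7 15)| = |(1 3 15 7 4)| = 5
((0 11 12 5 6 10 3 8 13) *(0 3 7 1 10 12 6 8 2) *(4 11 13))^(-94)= (0 3)(1 7 10)(2 13)(4 6 5)(8 11 12)= [3, 7, 13, 0, 6, 4, 5, 10, 11, 9, 1, 12, 8, 2]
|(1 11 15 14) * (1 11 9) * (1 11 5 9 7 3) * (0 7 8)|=5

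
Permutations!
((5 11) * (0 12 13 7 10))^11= (0 12 13 7 10)(5 11)= [12, 1, 2, 3, 4, 11, 6, 10, 8, 9, 0, 5, 13, 7]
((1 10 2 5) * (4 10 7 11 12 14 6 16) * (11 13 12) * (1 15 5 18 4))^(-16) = (18)(1 6 12 7 16 14 13) = [0, 6, 2, 3, 4, 5, 12, 16, 8, 9, 10, 11, 7, 1, 13, 15, 14, 17, 18]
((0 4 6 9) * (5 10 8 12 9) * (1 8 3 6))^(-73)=[9, 4, 2, 10, 0, 6, 3, 7, 1, 12, 5, 11, 8]=(0 9 12 8 1 4)(3 10 5 6)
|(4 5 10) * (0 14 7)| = |(0 14 7)(4 5 10)| = 3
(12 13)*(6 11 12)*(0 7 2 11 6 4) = (0 7 2 11 12 13 4) = [7, 1, 11, 3, 0, 5, 6, 2, 8, 9, 10, 12, 13, 4]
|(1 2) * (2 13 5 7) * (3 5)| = 6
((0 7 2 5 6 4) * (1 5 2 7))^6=(7)(0 1 5 6 4)=[1, 5, 2, 3, 0, 6, 4, 7]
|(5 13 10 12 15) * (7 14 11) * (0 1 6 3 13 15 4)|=|(0 1 6 3 13 10 12 4)(5 15)(7 14 11)|=24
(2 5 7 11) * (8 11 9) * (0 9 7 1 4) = (0 9 8 11 2 5 1 4) = [9, 4, 5, 3, 0, 1, 6, 7, 11, 8, 10, 2]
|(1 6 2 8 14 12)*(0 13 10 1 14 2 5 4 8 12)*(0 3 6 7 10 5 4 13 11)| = |(0 11)(1 7 10)(2 12 14 3 6 4 8)(5 13)| = 42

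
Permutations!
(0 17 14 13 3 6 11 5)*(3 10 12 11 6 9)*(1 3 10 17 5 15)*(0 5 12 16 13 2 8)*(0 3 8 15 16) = (0 12 11 16 13 17 14 2 15 1 8 3 9 10) = [12, 8, 15, 9, 4, 5, 6, 7, 3, 10, 0, 16, 11, 17, 2, 1, 13, 14]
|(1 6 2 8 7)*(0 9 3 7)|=8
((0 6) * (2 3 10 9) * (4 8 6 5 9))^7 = (0 8 10 2 5 6 4 3 9) = [8, 1, 5, 9, 3, 6, 4, 7, 10, 0, 2]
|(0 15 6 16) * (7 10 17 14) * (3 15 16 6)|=|(0 16)(3 15)(7 10 17 14)|=4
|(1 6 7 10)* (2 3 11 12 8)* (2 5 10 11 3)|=|(1 6 7 11 12 8 5 10)|=8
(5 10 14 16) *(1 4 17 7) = (1 4 17 7)(5 10 14 16) = [0, 4, 2, 3, 17, 10, 6, 1, 8, 9, 14, 11, 12, 13, 16, 15, 5, 7]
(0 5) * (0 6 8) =[5, 1, 2, 3, 4, 6, 8, 7, 0] =(0 5 6 8)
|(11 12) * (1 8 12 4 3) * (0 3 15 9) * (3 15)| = |(0 15 9)(1 8 12 11 4 3)| = 6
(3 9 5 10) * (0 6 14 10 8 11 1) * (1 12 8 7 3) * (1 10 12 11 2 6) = [1, 0, 6, 9, 4, 7, 14, 3, 2, 5, 10, 11, 8, 13, 12] = (0 1)(2 6 14 12 8)(3 9 5 7)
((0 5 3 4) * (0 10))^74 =(0 10 4 3 5) =[10, 1, 2, 5, 3, 0, 6, 7, 8, 9, 4]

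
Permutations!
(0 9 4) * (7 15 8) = (0 9 4)(7 15 8) = [9, 1, 2, 3, 0, 5, 6, 15, 7, 4, 10, 11, 12, 13, 14, 8]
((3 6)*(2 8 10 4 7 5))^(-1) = [0, 1, 5, 6, 10, 7, 3, 4, 2, 9, 8] = (2 5 7 4 10 8)(3 6)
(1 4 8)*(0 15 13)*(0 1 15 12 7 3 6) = [12, 4, 2, 6, 8, 5, 0, 3, 15, 9, 10, 11, 7, 1, 14, 13] = (0 12 7 3 6)(1 4 8 15 13)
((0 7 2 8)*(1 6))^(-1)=(0 8 2 7)(1 6)=[8, 6, 7, 3, 4, 5, 1, 0, 2]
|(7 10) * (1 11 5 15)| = 4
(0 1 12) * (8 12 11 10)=(0 1 11 10 8 12)=[1, 11, 2, 3, 4, 5, 6, 7, 12, 9, 8, 10, 0]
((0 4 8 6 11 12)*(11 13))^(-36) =[12, 1, 2, 3, 0, 5, 8, 7, 4, 9, 10, 13, 11, 6] =(0 12 11 13 6 8 4)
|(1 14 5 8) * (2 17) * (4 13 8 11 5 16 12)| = |(1 14 16 12 4 13 8)(2 17)(5 11)| = 14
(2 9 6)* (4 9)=[0, 1, 4, 3, 9, 5, 2, 7, 8, 6]=(2 4 9 6)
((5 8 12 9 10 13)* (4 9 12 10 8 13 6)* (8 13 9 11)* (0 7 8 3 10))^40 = (0 7 8)(5 9 13) = [7, 1, 2, 3, 4, 9, 6, 8, 0, 13, 10, 11, 12, 5]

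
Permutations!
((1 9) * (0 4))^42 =(9) =[0, 1, 2, 3, 4, 5, 6, 7, 8, 9]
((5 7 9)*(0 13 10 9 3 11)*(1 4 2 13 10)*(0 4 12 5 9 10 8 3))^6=(0 13 8 1 3 12 11 5 4 7 2)=[13, 3, 0, 12, 7, 4, 6, 2, 1, 9, 10, 5, 11, 8]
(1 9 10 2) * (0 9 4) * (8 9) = (0 8 9 10 2 1 4) = [8, 4, 1, 3, 0, 5, 6, 7, 9, 10, 2]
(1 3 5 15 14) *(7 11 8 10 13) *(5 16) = [0, 3, 2, 16, 4, 15, 6, 11, 10, 9, 13, 8, 12, 7, 1, 14, 5] = (1 3 16 5 15 14)(7 11 8 10 13)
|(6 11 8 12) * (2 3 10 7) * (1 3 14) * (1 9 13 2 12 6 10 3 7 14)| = |(1 7 12 10 14 9 13 2)(6 11 8)| = 24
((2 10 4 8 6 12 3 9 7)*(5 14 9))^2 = (2 4 6 3 14 7 10 8 12 5 9) = [0, 1, 4, 14, 6, 9, 3, 10, 12, 2, 8, 11, 5, 13, 7]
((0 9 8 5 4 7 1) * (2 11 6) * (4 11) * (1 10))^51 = (0 4 5 1 2 8 10 6 9 7 11) = [4, 2, 8, 3, 5, 1, 9, 11, 10, 7, 6, 0]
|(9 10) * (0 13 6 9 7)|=|(0 13 6 9 10 7)|=6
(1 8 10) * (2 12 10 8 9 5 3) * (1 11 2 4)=[0, 9, 12, 4, 1, 3, 6, 7, 8, 5, 11, 2, 10]=(1 9 5 3 4)(2 12 10 11)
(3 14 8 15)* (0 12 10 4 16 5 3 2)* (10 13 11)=(0 12 13 11 10 4 16 5 3 14 8 15 2)=[12, 1, 0, 14, 16, 3, 6, 7, 15, 9, 4, 10, 13, 11, 8, 2, 5]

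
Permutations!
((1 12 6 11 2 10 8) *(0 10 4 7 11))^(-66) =(12)(2 7)(4 11) =[0, 1, 7, 3, 11, 5, 6, 2, 8, 9, 10, 4, 12]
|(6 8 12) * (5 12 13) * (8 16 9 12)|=12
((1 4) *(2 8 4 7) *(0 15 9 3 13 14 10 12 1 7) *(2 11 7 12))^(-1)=[1, 12, 10, 9, 8, 5, 6, 11, 2, 15, 14, 7, 4, 3, 13, 0]=(0 1 12 4 8 2 10 14 13 3 9 15)(7 11)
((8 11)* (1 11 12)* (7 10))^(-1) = (1 12 8 11)(7 10) = [0, 12, 2, 3, 4, 5, 6, 10, 11, 9, 7, 1, 8]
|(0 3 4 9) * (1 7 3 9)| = 4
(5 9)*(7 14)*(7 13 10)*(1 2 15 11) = (1 2 15 11)(5 9)(7 14 13 10) = [0, 2, 15, 3, 4, 9, 6, 14, 8, 5, 7, 1, 12, 10, 13, 11]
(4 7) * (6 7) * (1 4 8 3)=(1 4 6 7 8 3)=[0, 4, 2, 1, 6, 5, 7, 8, 3]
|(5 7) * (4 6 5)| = |(4 6 5 7)| = 4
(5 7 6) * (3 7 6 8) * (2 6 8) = (2 6 5 8 3 7) = [0, 1, 6, 7, 4, 8, 5, 2, 3]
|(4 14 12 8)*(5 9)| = 4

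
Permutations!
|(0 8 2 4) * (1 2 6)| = 6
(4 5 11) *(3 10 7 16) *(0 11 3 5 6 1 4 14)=(0 11 14)(1 4 6)(3 10 7 16 5)=[11, 4, 2, 10, 6, 3, 1, 16, 8, 9, 7, 14, 12, 13, 0, 15, 5]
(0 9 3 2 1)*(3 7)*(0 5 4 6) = (0 9 7 3 2 1 5 4 6) = [9, 5, 1, 2, 6, 4, 0, 3, 8, 7]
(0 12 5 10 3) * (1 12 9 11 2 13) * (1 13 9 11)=[11, 12, 9, 0, 4, 10, 6, 7, 8, 1, 3, 2, 5, 13]=(13)(0 11 2 9 1 12 5 10 3)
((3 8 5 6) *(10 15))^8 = (15) = [0, 1, 2, 3, 4, 5, 6, 7, 8, 9, 10, 11, 12, 13, 14, 15]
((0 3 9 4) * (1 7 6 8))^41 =(0 3 9 4)(1 7 6 8) =[3, 7, 2, 9, 0, 5, 8, 6, 1, 4]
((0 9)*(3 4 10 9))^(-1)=(0 9 10 4 3)=[9, 1, 2, 0, 3, 5, 6, 7, 8, 10, 4]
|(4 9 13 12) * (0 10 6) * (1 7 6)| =|(0 10 1 7 6)(4 9 13 12)| =20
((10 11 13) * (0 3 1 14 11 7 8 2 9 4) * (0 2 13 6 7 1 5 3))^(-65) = (1 10 13 8 7 6 11 14)(2 9 4)(3 5) = [0, 10, 9, 5, 2, 3, 11, 6, 7, 4, 13, 14, 12, 8, 1]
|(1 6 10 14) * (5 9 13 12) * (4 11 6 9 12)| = 8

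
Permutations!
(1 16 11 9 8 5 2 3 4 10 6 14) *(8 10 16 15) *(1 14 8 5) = [0, 15, 3, 4, 16, 2, 8, 7, 1, 10, 6, 9, 12, 13, 14, 5, 11] = (1 15 5 2 3 4 16 11 9 10 6 8)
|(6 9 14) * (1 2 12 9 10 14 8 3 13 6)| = 10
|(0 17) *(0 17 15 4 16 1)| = |(17)(0 15 4 16 1)| = 5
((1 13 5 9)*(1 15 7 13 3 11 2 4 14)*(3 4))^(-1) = (1 14 4)(2 11 3)(5 13 7 15 9) = [0, 14, 11, 2, 1, 13, 6, 15, 8, 5, 10, 3, 12, 7, 4, 9]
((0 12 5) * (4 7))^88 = (0 12 5) = [12, 1, 2, 3, 4, 0, 6, 7, 8, 9, 10, 11, 5]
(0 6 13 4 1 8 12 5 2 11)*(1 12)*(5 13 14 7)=(0 6 14 7 5 2 11)(1 8)(4 12 13)=[6, 8, 11, 3, 12, 2, 14, 5, 1, 9, 10, 0, 13, 4, 7]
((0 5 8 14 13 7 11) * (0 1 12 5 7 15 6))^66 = [0, 1, 2, 3, 4, 5, 6, 7, 8, 9, 10, 11, 12, 13, 14, 15] = (15)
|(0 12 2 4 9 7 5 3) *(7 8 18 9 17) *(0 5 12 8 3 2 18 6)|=9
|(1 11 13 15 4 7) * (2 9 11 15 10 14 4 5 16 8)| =|(1 15 5 16 8 2 9 11 13 10 14 4 7)| =13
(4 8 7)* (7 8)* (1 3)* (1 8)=(1 3 8)(4 7)=[0, 3, 2, 8, 7, 5, 6, 4, 1]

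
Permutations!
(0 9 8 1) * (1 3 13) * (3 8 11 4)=[9, 0, 2, 13, 3, 5, 6, 7, 8, 11, 10, 4, 12, 1]=(0 9 11 4 3 13 1)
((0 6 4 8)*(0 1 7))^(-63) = (0 8)(1 6)(4 7) = [8, 6, 2, 3, 7, 5, 1, 4, 0]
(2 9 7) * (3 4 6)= [0, 1, 9, 4, 6, 5, 3, 2, 8, 7]= (2 9 7)(3 4 6)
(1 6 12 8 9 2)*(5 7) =[0, 6, 1, 3, 4, 7, 12, 5, 9, 2, 10, 11, 8] =(1 6 12 8 9 2)(5 7)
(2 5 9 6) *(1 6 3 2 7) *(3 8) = [0, 6, 5, 2, 4, 9, 7, 1, 3, 8] = (1 6 7)(2 5 9 8 3)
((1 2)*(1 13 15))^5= [0, 2, 13, 3, 4, 5, 6, 7, 8, 9, 10, 11, 12, 15, 14, 1]= (1 2 13 15)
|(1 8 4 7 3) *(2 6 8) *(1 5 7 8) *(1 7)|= 6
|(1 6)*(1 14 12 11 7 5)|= |(1 6 14 12 11 7 5)|= 7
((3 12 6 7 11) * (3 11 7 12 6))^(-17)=(3 6 12)=[0, 1, 2, 6, 4, 5, 12, 7, 8, 9, 10, 11, 3]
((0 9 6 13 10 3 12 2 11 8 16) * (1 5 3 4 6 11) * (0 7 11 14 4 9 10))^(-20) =(16)(0 10 9 14 4 6 13) =[10, 1, 2, 3, 6, 5, 13, 7, 8, 14, 9, 11, 12, 0, 4, 15, 16]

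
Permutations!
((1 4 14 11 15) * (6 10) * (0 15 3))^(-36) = [3, 15, 2, 11, 1, 5, 6, 7, 8, 9, 10, 14, 12, 13, 4, 0] = (0 3 11 14 4 1 15)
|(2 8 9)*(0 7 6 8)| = |(0 7 6 8 9 2)| = 6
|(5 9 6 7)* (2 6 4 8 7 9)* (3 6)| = 8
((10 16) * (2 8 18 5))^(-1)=[0, 1, 5, 3, 4, 18, 6, 7, 2, 9, 16, 11, 12, 13, 14, 15, 10, 17, 8]=(2 5 18 8)(10 16)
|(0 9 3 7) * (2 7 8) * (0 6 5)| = 8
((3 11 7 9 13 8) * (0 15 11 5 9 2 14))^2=[11, 1, 0, 9, 4, 13, 6, 14, 5, 8, 10, 2, 12, 3, 15, 7]=(0 11 2)(3 9 8 5 13)(7 14 15)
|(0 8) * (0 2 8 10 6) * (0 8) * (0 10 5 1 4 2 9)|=9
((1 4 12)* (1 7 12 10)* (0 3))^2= (12)(1 10 4)= [0, 10, 2, 3, 1, 5, 6, 7, 8, 9, 4, 11, 12]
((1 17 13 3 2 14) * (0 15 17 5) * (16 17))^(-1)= (0 5 1 14 2 3 13 17 16 15)= [5, 14, 3, 13, 4, 1, 6, 7, 8, 9, 10, 11, 12, 17, 2, 0, 15, 16]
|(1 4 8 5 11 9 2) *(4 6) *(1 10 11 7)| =|(1 6 4 8 5 7)(2 10 11 9)| =12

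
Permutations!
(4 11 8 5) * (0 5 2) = (0 5 4 11 8 2) = [5, 1, 0, 3, 11, 4, 6, 7, 2, 9, 10, 8]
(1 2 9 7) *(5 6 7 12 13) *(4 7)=(1 2 9 12 13 5 6 4 7)=[0, 2, 9, 3, 7, 6, 4, 1, 8, 12, 10, 11, 13, 5]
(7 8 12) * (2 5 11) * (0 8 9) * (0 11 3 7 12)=[8, 1, 5, 7, 4, 3, 6, 9, 0, 11, 10, 2, 12]=(12)(0 8)(2 5 3 7 9 11)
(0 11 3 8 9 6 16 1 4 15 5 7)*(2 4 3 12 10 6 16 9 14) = (0 11 12 10 6 9 16 1 3 8 14 2 4 15 5 7) = [11, 3, 4, 8, 15, 7, 9, 0, 14, 16, 6, 12, 10, 13, 2, 5, 1]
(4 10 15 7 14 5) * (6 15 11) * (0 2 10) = (0 2 10 11 6 15 7 14 5 4) = [2, 1, 10, 3, 0, 4, 15, 14, 8, 9, 11, 6, 12, 13, 5, 7]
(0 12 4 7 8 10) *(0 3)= [12, 1, 2, 0, 7, 5, 6, 8, 10, 9, 3, 11, 4]= (0 12 4 7 8 10 3)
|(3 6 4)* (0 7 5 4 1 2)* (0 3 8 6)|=9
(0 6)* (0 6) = (6) = [0, 1, 2, 3, 4, 5, 6]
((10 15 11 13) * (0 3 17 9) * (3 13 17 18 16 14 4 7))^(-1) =(0 9 17 11 15 10 13)(3 7 4 14 16 18) =[9, 1, 2, 7, 14, 5, 6, 4, 8, 17, 13, 15, 12, 0, 16, 10, 18, 11, 3]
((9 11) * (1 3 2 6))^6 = (11)(1 2)(3 6) = [0, 2, 1, 6, 4, 5, 3, 7, 8, 9, 10, 11]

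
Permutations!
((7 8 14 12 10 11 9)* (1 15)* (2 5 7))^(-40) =(15)(2 12 5 10 7 11 8 9 14) =[0, 1, 12, 3, 4, 10, 6, 11, 9, 14, 7, 8, 5, 13, 2, 15]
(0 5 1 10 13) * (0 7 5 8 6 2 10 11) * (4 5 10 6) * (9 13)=[8, 11, 6, 3, 5, 1, 2, 10, 4, 13, 9, 0, 12, 7]=(0 8 4 5 1 11)(2 6)(7 10 9 13)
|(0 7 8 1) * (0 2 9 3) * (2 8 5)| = 6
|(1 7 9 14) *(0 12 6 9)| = |(0 12 6 9 14 1 7)| = 7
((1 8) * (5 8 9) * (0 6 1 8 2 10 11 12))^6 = (0 10 9)(1 12 2)(5 6 11) = [10, 12, 1, 3, 4, 6, 11, 7, 8, 0, 9, 5, 2]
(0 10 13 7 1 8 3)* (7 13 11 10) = (13)(0 7 1 8 3)(10 11) = [7, 8, 2, 0, 4, 5, 6, 1, 3, 9, 11, 10, 12, 13]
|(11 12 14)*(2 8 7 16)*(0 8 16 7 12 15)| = |(0 8 12 14 11 15)(2 16)| = 6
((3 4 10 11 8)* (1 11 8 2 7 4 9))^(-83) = (1 3 10 7 11 9 8 4 2) = [0, 3, 1, 10, 2, 5, 6, 11, 4, 8, 7, 9]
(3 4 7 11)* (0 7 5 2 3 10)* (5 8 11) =(0 7 5 2 3 4 8 11 10) =[7, 1, 3, 4, 8, 2, 6, 5, 11, 9, 0, 10]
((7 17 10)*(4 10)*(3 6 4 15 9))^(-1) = (3 9 15 17 7 10 4 6) = [0, 1, 2, 9, 6, 5, 3, 10, 8, 15, 4, 11, 12, 13, 14, 17, 16, 7]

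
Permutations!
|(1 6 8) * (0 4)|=6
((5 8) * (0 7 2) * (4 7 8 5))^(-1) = (0 2 7 4 8) = [2, 1, 7, 3, 8, 5, 6, 4, 0]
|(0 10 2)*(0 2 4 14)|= |(0 10 4 14)|= 4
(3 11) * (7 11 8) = (3 8 7 11) = [0, 1, 2, 8, 4, 5, 6, 11, 7, 9, 10, 3]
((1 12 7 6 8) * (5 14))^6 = (14)(1 12 7 6 8) = [0, 12, 2, 3, 4, 5, 8, 6, 1, 9, 10, 11, 7, 13, 14]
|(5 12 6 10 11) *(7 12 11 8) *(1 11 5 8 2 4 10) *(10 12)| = 9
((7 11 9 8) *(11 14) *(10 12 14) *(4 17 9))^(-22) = (4 10 17 12 9 14 8 11 7) = [0, 1, 2, 3, 10, 5, 6, 4, 11, 14, 17, 7, 9, 13, 8, 15, 16, 12]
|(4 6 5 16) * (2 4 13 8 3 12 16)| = 20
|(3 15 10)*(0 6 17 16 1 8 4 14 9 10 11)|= |(0 6 17 16 1 8 4 14 9 10 3 15 11)|= 13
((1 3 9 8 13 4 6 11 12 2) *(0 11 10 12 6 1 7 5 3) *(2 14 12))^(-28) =(14)(0 4 8 3 7 10 11 1 13 9 5 2 6) =[4, 13, 6, 7, 8, 2, 0, 10, 3, 5, 11, 1, 12, 9, 14]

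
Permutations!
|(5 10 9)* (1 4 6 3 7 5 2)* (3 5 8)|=21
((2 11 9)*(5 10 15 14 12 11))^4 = (2 14)(5 12)(9 15)(10 11) = [0, 1, 14, 3, 4, 12, 6, 7, 8, 15, 11, 10, 5, 13, 2, 9]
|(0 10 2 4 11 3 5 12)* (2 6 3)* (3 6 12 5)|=|(0 10 12)(2 4 11)|=3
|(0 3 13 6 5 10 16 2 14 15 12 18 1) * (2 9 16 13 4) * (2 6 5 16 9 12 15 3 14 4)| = |(0 14 3 2 4 6 16 12 18 1)(5 10 13)| = 30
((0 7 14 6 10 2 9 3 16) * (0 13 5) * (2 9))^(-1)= (0 5 13 16 3 9 10 6 14 7)= [5, 1, 2, 9, 4, 13, 14, 0, 8, 10, 6, 11, 12, 16, 7, 15, 3]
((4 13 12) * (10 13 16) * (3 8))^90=(16)=[0, 1, 2, 3, 4, 5, 6, 7, 8, 9, 10, 11, 12, 13, 14, 15, 16]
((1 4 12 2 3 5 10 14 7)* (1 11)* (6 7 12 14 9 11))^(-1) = [0, 11, 12, 2, 1, 3, 7, 6, 8, 10, 5, 9, 14, 13, 4] = (1 11 9 10 5 3 2 12 14 4)(6 7)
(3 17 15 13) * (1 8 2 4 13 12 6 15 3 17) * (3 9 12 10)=(1 8 2 4 13 17 9 12 6 15 10 3)=[0, 8, 4, 1, 13, 5, 15, 7, 2, 12, 3, 11, 6, 17, 14, 10, 16, 9]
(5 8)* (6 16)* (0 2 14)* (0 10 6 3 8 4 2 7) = (0 7)(2 14 10 6 16 3 8 5 4) = [7, 1, 14, 8, 2, 4, 16, 0, 5, 9, 6, 11, 12, 13, 10, 15, 3]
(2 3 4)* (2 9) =(2 3 4 9) =[0, 1, 3, 4, 9, 5, 6, 7, 8, 2]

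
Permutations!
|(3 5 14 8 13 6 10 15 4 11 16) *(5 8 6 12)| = 12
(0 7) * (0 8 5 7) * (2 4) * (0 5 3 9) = (0 5 7 8 3 9)(2 4) = [5, 1, 4, 9, 2, 7, 6, 8, 3, 0]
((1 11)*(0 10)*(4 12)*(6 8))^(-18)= (12)= [0, 1, 2, 3, 4, 5, 6, 7, 8, 9, 10, 11, 12]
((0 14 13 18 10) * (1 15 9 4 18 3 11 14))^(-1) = [10, 0, 2, 13, 9, 5, 6, 7, 8, 15, 18, 3, 12, 14, 11, 1, 16, 17, 4] = (0 10 18 4 9 15 1)(3 13 14 11)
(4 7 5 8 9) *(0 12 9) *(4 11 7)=(0 12 9 11 7 5 8)=[12, 1, 2, 3, 4, 8, 6, 5, 0, 11, 10, 7, 9]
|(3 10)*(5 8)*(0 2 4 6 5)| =|(0 2 4 6 5 8)(3 10)| =6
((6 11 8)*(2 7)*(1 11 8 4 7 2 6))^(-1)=(1 8 6 7 4 11)=[0, 8, 2, 3, 11, 5, 7, 4, 6, 9, 10, 1]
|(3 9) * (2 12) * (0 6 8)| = |(0 6 8)(2 12)(3 9)| = 6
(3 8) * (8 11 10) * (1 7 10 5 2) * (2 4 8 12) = (1 7 10 12 2)(3 11 5 4 8) = [0, 7, 1, 11, 8, 4, 6, 10, 3, 9, 12, 5, 2]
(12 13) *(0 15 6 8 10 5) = (0 15 6 8 10 5)(12 13) = [15, 1, 2, 3, 4, 0, 8, 7, 10, 9, 5, 11, 13, 12, 14, 6]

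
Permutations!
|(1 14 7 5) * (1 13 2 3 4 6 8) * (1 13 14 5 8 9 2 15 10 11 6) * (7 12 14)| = |(1 5 7 8 13 15 10 11 6 9 2 3 4)(12 14)| = 26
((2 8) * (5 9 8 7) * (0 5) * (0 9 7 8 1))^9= [1, 9, 8, 3, 4, 0, 6, 5, 2, 7]= (0 1 9 7 5)(2 8)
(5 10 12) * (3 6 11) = [0, 1, 2, 6, 4, 10, 11, 7, 8, 9, 12, 3, 5] = (3 6 11)(5 10 12)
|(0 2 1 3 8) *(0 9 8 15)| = |(0 2 1 3 15)(8 9)| = 10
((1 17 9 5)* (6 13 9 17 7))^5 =(17)(1 5 9 13 6 7) =[0, 5, 2, 3, 4, 9, 7, 1, 8, 13, 10, 11, 12, 6, 14, 15, 16, 17]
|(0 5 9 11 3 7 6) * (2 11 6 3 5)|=|(0 2 11 5 9 6)(3 7)|=6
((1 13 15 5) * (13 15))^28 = (1 15 5) = [0, 15, 2, 3, 4, 1, 6, 7, 8, 9, 10, 11, 12, 13, 14, 5]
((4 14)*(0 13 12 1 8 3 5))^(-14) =(14) =[0, 1, 2, 3, 4, 5, 6, 7, 8, 9, 10, 11, 12, 13, 14]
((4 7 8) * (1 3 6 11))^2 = (1 6)(3 11)(4 8 7) = [0, 6, 2, 11, 8, 5, 1, 4, 7, 9, 10, 3]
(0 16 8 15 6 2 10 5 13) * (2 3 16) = (0 2 10 5 13)(3 16 8 15 6) = [2, 1, 10, 16, 4, 13, 3, 7, 15, 9, 5, 11, 12, 0, 14, 6, 8]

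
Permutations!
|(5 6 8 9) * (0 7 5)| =6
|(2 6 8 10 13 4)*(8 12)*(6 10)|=|(2 10 13 4)(6 12 8)|=12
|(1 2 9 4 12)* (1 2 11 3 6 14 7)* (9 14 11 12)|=|(1 12 2 14 7)(3 6 11)(4 9)|=30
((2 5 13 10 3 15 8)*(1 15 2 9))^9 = [0, 15, 3, 10, 4, 2, 6, 7, 9, 1, 13, 11, 12, 5, 14, 8] = (1 15 8 9)(2 3 10 13 5)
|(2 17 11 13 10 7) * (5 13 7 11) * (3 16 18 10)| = 10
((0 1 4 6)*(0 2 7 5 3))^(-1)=[3, 0, 6, 5, 1, 7, 4, 2]=(0 3 5 7 2 6 4 1)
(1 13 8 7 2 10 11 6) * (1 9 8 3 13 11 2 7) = (1 11 6 9 8)(2 10)(3 13) = [0, 11, 10, 13, 4, 5, 9, 7, 1, 8, 2, 6, 12, 3]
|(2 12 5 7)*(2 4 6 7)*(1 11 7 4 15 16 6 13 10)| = 9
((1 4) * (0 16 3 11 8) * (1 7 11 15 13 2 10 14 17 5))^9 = (0 5 15 7 10)(1 13 11 14 16)(2 8 17 3 4) = [5, 13, 8, 4, 2, 15, 6, 10, 17, 9, 0, 14, 12, 11, 16, 7, 1, 3]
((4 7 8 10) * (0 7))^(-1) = (0 4 10 8 7) = [4, 1, 2, 3, 10, 5, 6, 0, 7, 9, 8]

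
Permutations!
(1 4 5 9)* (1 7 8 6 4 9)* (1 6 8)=(1 9 7)(4 5 6)=[0, 9, 2, 3, 5, 6, 4, 1, 8, 7]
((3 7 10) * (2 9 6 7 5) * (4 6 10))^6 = (2 9 10 3 5) = [0, 1, 9, 5, 4, 2, 6, 7, 8, 10, 3]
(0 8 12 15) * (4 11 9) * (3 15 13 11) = (0 8 12 13 11 9 4 3 15) = [8, 1, 2, 15, 3, 5, 6, 7, 12, 4, 10, 9, 13, 11, 14, 0]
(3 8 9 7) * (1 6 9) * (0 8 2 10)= (0 8 1 6 9 7 3 2 10)= [8, 6, 10, 2, 4, 5, 9, 3, 1, 7, 0]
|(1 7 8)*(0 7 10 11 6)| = |(0 7 8 1 10 11 6)| = 7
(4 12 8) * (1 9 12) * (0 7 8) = (0 7 8 4 1 9 12) = [7, 9, 2, 3, 1, 5, 6, 8, 4, 12, 10, 11, 0]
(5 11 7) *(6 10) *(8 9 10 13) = (5 11 7)(6 13 8 9 10) = [0, 1, 2, 3, 4, 11, 13, 5, 9, 10, 6, 7, 12, 8]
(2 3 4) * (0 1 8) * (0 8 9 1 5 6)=(0 5 6)(1 9)(2 3 4)=[5, 9, 3, 4, 2, 6, 0, 7, 8, 1]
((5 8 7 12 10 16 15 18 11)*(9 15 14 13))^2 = (5 7 10 14 9 18)(8 12 16 13 15 11) = [0, 1, 2, 3, 4, 7, 6, 10, 12, 18, 14, 8, 16, 15, 9, 11, 13, 17, 5]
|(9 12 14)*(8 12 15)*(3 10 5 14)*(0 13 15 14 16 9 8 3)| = 11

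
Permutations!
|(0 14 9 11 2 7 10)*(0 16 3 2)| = 20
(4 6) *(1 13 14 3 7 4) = (1 13 14 3 7 4 6) = [0, 13, 2, 7, 6, 5, 1, 4, 8, 9, 10, 11, 12, 14, 3]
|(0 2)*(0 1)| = |(0 2 1)| = 3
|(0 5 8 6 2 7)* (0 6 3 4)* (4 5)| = 6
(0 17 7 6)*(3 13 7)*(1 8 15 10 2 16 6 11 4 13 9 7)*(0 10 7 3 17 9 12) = (17)(0 9 3 12)(1 8 15 7 11 4 13)(2 16 6 10) = [9, 8, 16, 12, 13, 5, 10, 11, 15, 3, 2, 4, 0, 1, 14, 7, 6, 17]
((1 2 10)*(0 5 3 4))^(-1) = (0 4 3 5)(1 10 2) = [4, 10, 1, 5, 3, 0, 6, 7, 8, 9, 2]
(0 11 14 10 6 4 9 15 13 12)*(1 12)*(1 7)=(0 11 14 10 6 4 9 15 13 7 1 12)=[11, 12, 2, 3, 9, 5, 4, 1, 8, 15, 6, 14, 0, 7, 10, 13]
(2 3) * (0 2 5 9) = (0 2 3 5 9) = [2, 1, 3, 5, 4, 9, 6, 7, 8, 0]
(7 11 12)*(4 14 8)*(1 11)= (1 11 12 7)(4 14 8)= [0, 11, 2, 3, 14, 5, 6, 1, 4, 9, 10, 12, 7, 13, 8]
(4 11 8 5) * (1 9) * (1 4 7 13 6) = (1 9 4 11 8 5 7 13 6) = [0, 9, 2, 3, 11, 7, 1, 13, 5, 4, 10, 8, 12, 6]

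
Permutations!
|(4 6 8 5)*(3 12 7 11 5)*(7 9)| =|(3 12 9 7 11 5 4 6 8)| =9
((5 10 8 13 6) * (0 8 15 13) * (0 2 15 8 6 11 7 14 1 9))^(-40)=(0 9 1 14 7 11 13 15 2 8 10 5 6)=[9, 14, 8, 3, 4, 6, 0, 11, 10, 1, 5, 13, 12, 15, 7, 2]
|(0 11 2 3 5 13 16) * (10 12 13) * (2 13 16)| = 9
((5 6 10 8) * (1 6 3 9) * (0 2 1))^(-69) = (0 6 5)(1 8 9)(2 10 3) = [6, 8, 10, 2, 4, 0, 5, 7, 9, 1, 3]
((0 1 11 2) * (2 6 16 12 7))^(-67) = (0 12 11 2 16 1 7 6) = [12, 7, 16, 3, 4, 5, 0, 6, 8, 9, 10, 2, 11, 13, 14, 15, 1]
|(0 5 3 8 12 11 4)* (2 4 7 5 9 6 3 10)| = |(0 9 6 3 8 12 11 7 5 10 2 4)| = 12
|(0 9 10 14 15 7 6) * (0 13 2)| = 9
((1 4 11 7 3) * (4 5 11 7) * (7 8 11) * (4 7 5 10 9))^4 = (1 8)(3 4)(7 9)(10 11) = [0, 8, 2, 4, 3, 5, 6, 9, 1, 7, 11, 10]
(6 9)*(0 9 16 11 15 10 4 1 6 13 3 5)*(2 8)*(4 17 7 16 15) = (0 9 13 3 5)(1 6 15 10 17 7 16 11 4)(2 8) = [9, 6, 8, 5, 1, 0, 15, 16, 2, 13, 17, 4, 12, 3, 14, 10, 11, 7]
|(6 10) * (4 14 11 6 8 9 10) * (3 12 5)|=12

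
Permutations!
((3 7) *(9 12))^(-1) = (3 7)(9 12) = [0, 1, 2, 7, 4, 5, 6, 3, 8, 12, 10, 11, 9]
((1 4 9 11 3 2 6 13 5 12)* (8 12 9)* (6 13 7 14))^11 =(1 12 8 4)(2 3 11 9 5 13)(6 14 7) =[0, 12, 3, 11, 1, 13, 14, 6, 4, 5, 10, 9, 8, 2, 7]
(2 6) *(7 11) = (2 6)(7 11) = [0, 1, 6, 3, 4, 5, 2, 11, 8, 9, 10, 7]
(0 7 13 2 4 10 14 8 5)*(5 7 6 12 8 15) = (0 6 12 8 7 13 2 4 10 14 15 5) = [6, 1, 4, 3, 10, 0, 12, 13, 7, 9, 14, 11, 8, 2, 15, 5]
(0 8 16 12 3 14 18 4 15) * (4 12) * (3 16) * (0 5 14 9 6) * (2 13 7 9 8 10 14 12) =(0 10 14 18 2 13 7 9 6)(3 8)(4 15 5 12 16) =[10, 1, 13, 8, 15, 12, 0, 9, 3, 6, 14, 11, 16, 7, 18, 5, 4, 17, 2]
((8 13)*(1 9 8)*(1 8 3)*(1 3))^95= (1 9)(8 13)= [0, 9, 2, 3, 4, 5, 6, 7, 13, 1, 10, 11, 12, 8]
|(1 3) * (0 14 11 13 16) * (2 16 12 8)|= 8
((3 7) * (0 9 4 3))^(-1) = [7, 1, 2, 4, 9, 5, 6, 3, 8, 0] = (0 7 3 4 9)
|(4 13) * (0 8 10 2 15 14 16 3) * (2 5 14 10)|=|(0 8 2 15 10 5 14 16 3)(4 13)|=18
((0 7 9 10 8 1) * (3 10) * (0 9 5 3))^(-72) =(10) =[0, 1, 2, 3, 4, 5, 6, 7, 8, 9, 10]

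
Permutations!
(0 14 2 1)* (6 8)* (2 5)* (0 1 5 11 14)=(2 5)(6 8)(11 14)=[0, 1, 5, 3, 4, 2, 8, 7, 6, 9, 10, 14, 12, 13, 11]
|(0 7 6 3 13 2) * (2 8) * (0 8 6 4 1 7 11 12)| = 6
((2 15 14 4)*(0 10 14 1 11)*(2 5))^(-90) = (15) = [0, 1, 2, 3, 4, 5, 6, 7, 8, 9, 10, 11, 12, 13, 14, 15]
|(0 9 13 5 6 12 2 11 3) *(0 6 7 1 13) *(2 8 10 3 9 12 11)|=|(0 12 8 10 3 6 11 9)(1 13 5 7)|=8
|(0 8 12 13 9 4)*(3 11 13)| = |(0 8 12 3 11 13 9 4)| = 8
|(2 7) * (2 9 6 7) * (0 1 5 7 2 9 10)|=|(0 1 5 7 10)(2 9 6)|=15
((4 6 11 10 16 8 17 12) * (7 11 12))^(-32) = (4 6 12)(7 8 10)(11 17 16) = [0, 1, 2, 3, 6, 5, 12, 8, 10, 9, 7, 17, 4, 13, 14, 15, 11, 16]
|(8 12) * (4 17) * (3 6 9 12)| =10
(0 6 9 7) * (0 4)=[6, 1, 2, 3, 0, 5, 9, 4, 8, 7]=(0 6 9 7 4)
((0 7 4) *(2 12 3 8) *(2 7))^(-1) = (0 4 7 8 3 12 2) = [4, 1, 0, 12, 7, 5, 6, 8, 3, 9, 10, 11, 2]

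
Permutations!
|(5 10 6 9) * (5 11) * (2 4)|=|(2 4)(5 10 6 9 11)|=10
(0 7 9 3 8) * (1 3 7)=(0 1 3 8)(7 9)=[1, 3, 2, 8, 4, 5, 6, 9, 0, 7]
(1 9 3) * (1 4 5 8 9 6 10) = (1 6 10)(3 4 5 8 9) = [0, 6, 2, 4, 5, 8, 10, 7, 9, 3, 1]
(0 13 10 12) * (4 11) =[13, 1, 2, 3, 11, 5, 6, 7, 8, 9, 12, 4, 0, 10] =(0 13 10 12)(4 11)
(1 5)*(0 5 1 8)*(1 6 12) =(0 5 8)(1 6 12) =[5, 6, 2, 3, 4, 8, 12, 7, 0, 9, 10, 11, 1]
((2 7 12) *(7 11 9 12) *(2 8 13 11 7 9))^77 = (13) = [0, 1, 2, 3, 4, 5, 6, 7, 8, 9, 10, 11, 12, 13]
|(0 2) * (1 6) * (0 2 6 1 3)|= |(0 6 3)|= 3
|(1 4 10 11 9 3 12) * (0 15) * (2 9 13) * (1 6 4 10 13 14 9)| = 22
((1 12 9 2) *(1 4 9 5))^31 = (1 12 5)(2 4 9) = [0, 12, 4, 3, 9, 1, 6, 7, 8, 2, 10, 11, 5]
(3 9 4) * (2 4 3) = (2 4)(3 9) = [0, 1, 4, 9, 2, 5, 6, 7, 8, 3]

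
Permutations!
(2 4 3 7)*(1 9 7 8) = (1 9 7 2 4 3 8) = [0, 9, 4, 8, 3, 5, 6, 2, 1, 7]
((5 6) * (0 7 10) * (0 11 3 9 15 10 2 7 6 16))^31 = (0 16 5 6)(2 7)(3 9 15 10 11) = [16, 1, 7, 9, 4, 6, 0, 2, 8, 15, 11, 3, 12, 13, 14, 10, 5]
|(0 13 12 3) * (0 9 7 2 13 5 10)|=|(0 5 10)(2 13 12 3 9 7)|=6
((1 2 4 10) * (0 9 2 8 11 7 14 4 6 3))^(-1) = (0 3 6 2 9)(1 10 4 14 7 11 8) = [3, 10, 9, 6, 14, 5, 2, 11, 1, 0, 4, 8, 12, 13, 7]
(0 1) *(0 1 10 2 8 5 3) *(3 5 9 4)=(0 10 2 8 9 4 3)=[10, 1, 8, 0, 3, 5, 6, 7, 9, 4, 2]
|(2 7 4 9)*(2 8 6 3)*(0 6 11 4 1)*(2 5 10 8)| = 12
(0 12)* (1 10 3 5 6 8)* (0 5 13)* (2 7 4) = (0 12 5 6 8 1 10 3 13)(2 7 4) = [12, 10, 7, 13, 2, 6, 8, 4, 1, 9, 3, 11, 5, 0]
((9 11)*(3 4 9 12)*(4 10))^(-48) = [0, 1, 2, 3, 4, 5, 6, 7, 8, 9, 10, 11, 12] = (12)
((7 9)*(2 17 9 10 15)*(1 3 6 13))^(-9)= (1 13 6 3)(2 7)(9 15)(10 17)= [0, 13, 7, 1, 4, 5, 3, 2, 8, 15, 17, 11, 12, 6, 14, 9, 16, 10]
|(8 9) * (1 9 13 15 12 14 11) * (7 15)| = 9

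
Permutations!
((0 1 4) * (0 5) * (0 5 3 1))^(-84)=(5)=[0, 1, 2, 3, 4, 5]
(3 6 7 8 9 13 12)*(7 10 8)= (3 6 10 8 9 13 12)= [0, 1, 2, 6, 4, 5, 10, 7, 9, 13, 8, 11, 3, 12]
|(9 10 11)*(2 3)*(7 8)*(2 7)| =|(2 3 7 8)(9 10 11)| =12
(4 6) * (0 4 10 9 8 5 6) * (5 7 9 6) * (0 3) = (0 4 3)(6 10)(7 9 8) = [4, 1, 2, 0, 3, 5, 10, 9, 7, 8, 6]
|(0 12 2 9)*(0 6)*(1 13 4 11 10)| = |(0 12 2 9 6)(1 13 4 11 10)| = 5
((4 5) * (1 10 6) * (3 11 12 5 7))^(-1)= [0, 6, 2, 7, 5, 12, 10, 4, 8, 9, 1, 3, 11]= (1 6 10)(3 7 4 5 12 11)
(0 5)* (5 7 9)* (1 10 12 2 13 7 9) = (0 9 5)(1 10 12 2 13 7) = [9, 10, 13, 3, 4, 0, 6, 1, 8, 5, 12, 11, 2, 7]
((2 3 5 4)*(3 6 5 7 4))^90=(7)=[0, 1, 2, 3, 4, 5, 6, 7]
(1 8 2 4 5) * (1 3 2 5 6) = (1 8 5 3 2 4 6) = [0, 8, 4, 2, 6, 3, 1, 7, 5]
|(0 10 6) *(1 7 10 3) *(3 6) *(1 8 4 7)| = 10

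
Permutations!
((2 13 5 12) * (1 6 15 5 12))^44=(15)(2 12 13)=[0, 1, 12, 3, 4, 5, 6, 7, 8, 9, 10, 11, 13, 2, 14, 15]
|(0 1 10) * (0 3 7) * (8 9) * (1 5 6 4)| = |(0 5 6 4 1 10 3 7)(8 9)| = 8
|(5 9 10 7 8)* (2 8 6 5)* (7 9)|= 6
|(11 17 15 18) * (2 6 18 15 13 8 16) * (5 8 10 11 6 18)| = 12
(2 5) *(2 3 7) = (2 5 3 7) = [0, 1, 5, 7, 4, 3, 6, 2]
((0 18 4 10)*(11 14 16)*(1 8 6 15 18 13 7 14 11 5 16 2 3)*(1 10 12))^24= [14, 15, 0, 13, 8, 5, 4, 3, 18, 9, 7, 11, 6, 2, 10, 12, 16, 17, 1]= (0 14 10 7 3 13 2)(1 15 12 6 4 8 18)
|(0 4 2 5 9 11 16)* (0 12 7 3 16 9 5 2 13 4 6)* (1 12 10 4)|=8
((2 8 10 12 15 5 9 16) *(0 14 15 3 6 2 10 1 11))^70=(16)=[0, 1, 2, 3, 4, 5, 6, 7, 8, 9, 10, 11, 12, 13, 14, 15, 16]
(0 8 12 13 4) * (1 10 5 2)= [8, 10, 1, 3, 0, 2, 6, 7, 12, 9, 5, 11, 13, 4]= (0 8 12 13 4)(1 10 5 2)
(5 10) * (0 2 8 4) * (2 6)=(0 6 2 8 4)(5 10)=[6, 1, 8, 3, 0, 10, 2, 7, 4, 9, 5]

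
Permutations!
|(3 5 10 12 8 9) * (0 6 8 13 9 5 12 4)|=12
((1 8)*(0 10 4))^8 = (0 4 10) = [4, 1, 2, 3, 10, 5, 6, 7, 8, 9, 0]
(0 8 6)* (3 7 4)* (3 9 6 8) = (0 3 7 4 9 6) = [3, 1, 2, 7, 9, 5, 0, 4, 8, 6]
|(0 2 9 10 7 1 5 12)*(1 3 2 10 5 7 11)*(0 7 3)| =|(0 10 11 1 3 2 9 5 12 7)| =10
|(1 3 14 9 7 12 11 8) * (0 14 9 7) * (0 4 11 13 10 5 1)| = |(0 14 7 12 13 10 5 1 3 9 4 11 8)| = 13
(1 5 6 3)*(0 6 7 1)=[6, 5, 2, 0, 4, 7, 3, 1]=(0 6 3)(1 5 7)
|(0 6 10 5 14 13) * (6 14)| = 3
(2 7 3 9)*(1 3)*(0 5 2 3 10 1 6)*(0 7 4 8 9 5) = (1 10)(2 4 8 9 3 5)(6 7) = [0, 10, 4, 5, 8, 2, 7, 6, 9, 3, 1]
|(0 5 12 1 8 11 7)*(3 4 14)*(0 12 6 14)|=30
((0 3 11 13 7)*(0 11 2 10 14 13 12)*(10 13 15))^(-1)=[12, 1, 3, 0, 4, 5, 6, 13, 8, 9, 15, 7, 11, 2, 10, 14]=(0 12 11 7 13 2 3)(10 15 14)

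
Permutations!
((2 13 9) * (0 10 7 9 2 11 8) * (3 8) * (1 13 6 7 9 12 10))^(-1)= (0 8 3 11 9 10 12 7 6 2 13 1)= [8, 0, 13, 11, 4, 5, 2, 6, 3, 10, 12, 9, 7, 1]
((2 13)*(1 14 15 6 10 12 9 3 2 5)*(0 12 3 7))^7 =[7, 13, 10, 6, 4, 2, 14, 9, 8, 12, 15, 11, 0, 3, 5, 1] =(0 7 9 12)(1 13 3 6 14 5 2 10 15)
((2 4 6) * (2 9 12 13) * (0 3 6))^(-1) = (0 4 2 13 12 9 6 3) = [4, 1, 13, 0, 2, 5, 3, 7, 8, 6, 10, 11, 9, 12]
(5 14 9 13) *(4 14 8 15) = (4 14 9 13 5 8 15) = [0, 1, 2, 3, 14, 8, 6, 7, 15, 13, 10, 11, 12, 5, 9, 4]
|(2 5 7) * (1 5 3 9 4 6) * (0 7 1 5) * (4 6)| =8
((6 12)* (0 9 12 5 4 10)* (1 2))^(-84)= (12)= [0, 1, 2, 3, 4, 5, 6, 7, 8, 9, 10, 11, 12]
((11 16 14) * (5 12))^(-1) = (5 12)(11 14 16) = [0, 1, 2, 3, 4, 12, 6, 7, 8, 9, 10, 14, 5, 13, 16, 15, 11]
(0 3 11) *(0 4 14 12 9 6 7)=(0 3 11 4 14 12 9 6 7)=[3, 1, 2, 11, 14, 5, 7, 0, 8, 6, 10, 4, 9, 13, 12]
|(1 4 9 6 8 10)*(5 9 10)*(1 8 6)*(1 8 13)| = 12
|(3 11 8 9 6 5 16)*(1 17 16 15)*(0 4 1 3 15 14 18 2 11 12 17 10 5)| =60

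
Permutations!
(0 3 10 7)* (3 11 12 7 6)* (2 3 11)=[2, 1, 3, 10, 4, 5, 11, 0, 8, 9, 6, 12, 7]=(0 2 3 10 6 11 12 7)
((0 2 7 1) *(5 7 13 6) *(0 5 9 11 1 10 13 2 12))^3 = (0 12)(1 10 9 5 13 11 7 6) = [12, 10, 2, 3, 4, 13, 1, 6, 8, 5, 9, 7, 0, 11]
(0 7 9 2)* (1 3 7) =(0 1 3 7 9 2) =[1, 3, 0, 7, 4, 5, 6, 9, 8, 2]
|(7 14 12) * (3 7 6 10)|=|(3 7 14 12 6 10)|=6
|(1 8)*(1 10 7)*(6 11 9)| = |(1 8 10 7)(6 11 9)| = 12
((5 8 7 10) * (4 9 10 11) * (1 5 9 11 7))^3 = (4 11)(9 10) = [0, 1, 2, 3, 11, 5, 6, 7, 8, 10, 9, 4]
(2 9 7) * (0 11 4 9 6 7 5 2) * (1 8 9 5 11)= (0 1 8 9 11 4 5 2 6 7)= [1, 8, 6, 3, 5, 2, 7, 0, 9, 11, 10, 4]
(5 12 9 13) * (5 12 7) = (5 7)(9 13 12) = [0, 1, 2, 3, 4, 7, 6, 5, 8, 13, 10, 11, 9, 12]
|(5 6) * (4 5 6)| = 2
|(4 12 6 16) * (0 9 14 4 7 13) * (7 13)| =|(0 9 14 4 12 6 16 13)| =8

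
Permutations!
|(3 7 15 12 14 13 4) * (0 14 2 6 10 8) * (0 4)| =9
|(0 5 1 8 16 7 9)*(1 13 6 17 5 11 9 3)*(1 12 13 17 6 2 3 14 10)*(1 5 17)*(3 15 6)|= 42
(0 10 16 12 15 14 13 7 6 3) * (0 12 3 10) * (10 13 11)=[0, 1, 2, 12, 4, 5, 13, 6, 8, 9, 16, 10, 15, 7, 11, 14, 3]=(3 12 15 14 11 10 16)(6 13 7)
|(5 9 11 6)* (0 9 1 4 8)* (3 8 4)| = 8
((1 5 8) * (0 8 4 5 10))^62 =(0 1)(8 10) =[1, 0, 2, 3, 4, 5, 6, 7, 10, 9, 8]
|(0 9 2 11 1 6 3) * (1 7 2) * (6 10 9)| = |(0 6 3)(1 10 9)(2 11 7)| = 3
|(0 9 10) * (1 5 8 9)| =|(0 1 5 8 9 10)| =6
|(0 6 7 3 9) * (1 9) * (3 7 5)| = |(0 6 5 3 1 9)| = 6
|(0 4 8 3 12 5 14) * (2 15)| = 14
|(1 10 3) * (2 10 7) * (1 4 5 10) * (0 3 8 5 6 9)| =|(0 3 4 6 9)(1 7 2)(5 10 8)| =15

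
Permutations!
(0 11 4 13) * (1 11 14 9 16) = (0 14 9 16 1 11 4 13) = [14, 11, 2, 3, 13, 5, 6, 7, 8, 16, 10, 4, 12, 0, 9, 15, 1]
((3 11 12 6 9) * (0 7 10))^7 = (0 7 10)(3 12 9 11 6) = [7, 1, 2, 12, 4, 5, 3, 10, 8, 11, 0, 6, 9]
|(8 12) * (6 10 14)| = |(6 10 14)(8 12)| = 6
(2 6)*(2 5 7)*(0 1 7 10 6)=(0 1 7 2)(5 10 6)=[1, 7, 0, 3, 4, 10, 5, 2, 8, 9, 6]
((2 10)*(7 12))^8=(12)=[0, 1, 2, 3, 4, 5, 6, 7, 8, 9, 10, 11, 12]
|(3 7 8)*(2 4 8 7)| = 4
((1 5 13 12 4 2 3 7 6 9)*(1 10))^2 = (1 13 4 3 6 10 5 12 2 7 9) = [0, 13, 7, 6, 3, 12, 10, 9, 8, 1, 5, 11, 2, 4]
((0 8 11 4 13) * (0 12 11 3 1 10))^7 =(0 3 10 8 1)(4 11 12 13) =[3, 0, 2, 10, 11, 5, 6, 7, 1, 9, 8, 12, 13, 4]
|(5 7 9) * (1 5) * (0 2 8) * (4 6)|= |(0 2 8)(1 5 7 9)(4 6)|= 12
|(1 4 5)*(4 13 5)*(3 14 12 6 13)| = |(1 3 14 12 6 13 5)| = 7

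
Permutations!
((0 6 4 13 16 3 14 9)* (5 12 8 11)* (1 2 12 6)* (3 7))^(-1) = [9, 0, 1, 7, 6, 11, 5, 16, 12, 14, 10, 8, 2, 4, 3, 15, 13] = (0 9 14 3 7 16 13 4 6 5 11 8 12 2 1)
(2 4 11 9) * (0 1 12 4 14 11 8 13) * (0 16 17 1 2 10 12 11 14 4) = (0 2 4 8 13 16 17 1 11 9 10 12) = [2, 11, 4, 3, 8, 5, 6, 7, 13, 10, 12, 9, 0, 16, 14, 15, 17, 1]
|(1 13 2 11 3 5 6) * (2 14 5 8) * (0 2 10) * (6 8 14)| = 24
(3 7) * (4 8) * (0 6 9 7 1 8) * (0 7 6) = (1 8 4 7 3)(6 9) = [0, 8, 2, 1, 7, 5, 9, 3, 4, 6]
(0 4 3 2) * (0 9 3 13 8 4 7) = (0 7)(2 9 3)(4 13 8) = [7, 1, 9, 2, 13, 5, 6, 0, 4, 3, 10, 11, 12, 8]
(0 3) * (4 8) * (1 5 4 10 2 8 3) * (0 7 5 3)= [1, 3, 8, 7, 0, 4, 6, 5, 10, 9, 2]= (0 1 3 7 5 4)(2 8 10)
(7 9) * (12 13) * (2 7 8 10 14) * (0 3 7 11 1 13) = (0 3 7 9 8 10 14 2 11 1 13 12) = [3, 13, 11, 7, 4, 5, 6, 9, 10, 8, 14, 1, 0, 12, 2]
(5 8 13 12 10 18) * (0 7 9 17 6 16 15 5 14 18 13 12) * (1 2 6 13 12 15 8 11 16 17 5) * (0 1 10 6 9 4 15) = (0 7 4 15 10 12 6 17 13 1 2 9 5 11 16 8)(14 18) = [7, 2, 9, 3, 15, 11, 17, 4, 0, 5, 12, 16, 6, 1, 18, 10, 8, 13, 14]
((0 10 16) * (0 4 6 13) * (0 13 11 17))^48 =(0 17 11 6 4 16 10) =[17, 1, 2, 3, 16, 5, 4, 7, 8, 9, 0, 6, 12, 13, 14, 15, 10, 11]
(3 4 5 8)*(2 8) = (2 8 3 4 5) = [0, 1, 8, 4, 5, 2, 6, 7, 3]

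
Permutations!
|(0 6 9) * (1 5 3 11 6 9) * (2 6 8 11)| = |(0 9)(1 5 3 2 6)(8 11)| = 10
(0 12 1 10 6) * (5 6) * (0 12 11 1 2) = [11, 10, 0, 3, 4, 6, 12, 7, 8, 9, 5, 1, 2] = (0 11 1 10 5 6 12 2)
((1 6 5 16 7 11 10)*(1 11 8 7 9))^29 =(1 9 16 5 6)(7 8)(10 11) =[0, 9, 2, 3, 4, 6, 1, 8, 7, 16, 11, 10, 12, 13, 14, 15, 5]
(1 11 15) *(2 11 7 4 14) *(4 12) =(1 7 12 4 14 2 11 15) =[0, 7, 11, 3, 14, 5, 6, 12, 8, 9, 10, 15, 4, 13, 2, 1]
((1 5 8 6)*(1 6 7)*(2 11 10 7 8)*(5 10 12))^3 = (2 5 12 11) = [0, 1, 5, 3, 4, 12, 6, 7, 8, 9, 10, 2, 11]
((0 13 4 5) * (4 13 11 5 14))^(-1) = (0 5 11)(4 14) = [5, 1, 2, 3, 14, 11, 6, 7, 8, 9, 10, 0, 12, 13, 4]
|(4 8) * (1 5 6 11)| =|(1 5 6 11)(4 8)| =4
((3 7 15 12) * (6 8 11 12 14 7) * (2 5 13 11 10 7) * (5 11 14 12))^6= [0, 1, 11, 12, 4, 13, 3, 10, 6, 9, 8, 5, 15, 14, 2, 7]= (2 11 5 13 14)(3 12 15 7 10 8 6)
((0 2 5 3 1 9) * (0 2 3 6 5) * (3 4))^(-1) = (0 2 9 1 3 4)(5 6) = [2, 3, 9, 4, 0, 6, 5, 7, 8, 1]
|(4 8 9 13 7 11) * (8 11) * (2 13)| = |(2 13 7 8 9)(4 11)| = 10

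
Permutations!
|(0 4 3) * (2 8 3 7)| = |(0 4 7 2 8 3)| = 6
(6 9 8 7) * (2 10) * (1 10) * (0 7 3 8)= (0 7 6 9)(1 10 2)(3 8)= [7, 10, 1, 8, 4, 5, 9, 6, 3, 0, 2]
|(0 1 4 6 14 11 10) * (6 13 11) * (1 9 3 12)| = |(0 9 3 12 1 4 13 11 10)(6 14)| = 18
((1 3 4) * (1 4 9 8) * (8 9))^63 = (9) = [0, 1, 2, 3, 4, 5, 6, 7, 8, 9]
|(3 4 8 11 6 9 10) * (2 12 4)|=|(2 12 4 8 11 6 9 10 3)|=9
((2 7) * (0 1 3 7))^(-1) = (0 2 7 3 1) = [2, 0, 7, 1, 4, 5, 6, 3]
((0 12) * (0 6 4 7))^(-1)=(0 7 4 6 12)=[7, 1, 2, 3, 6, 5, 12, 4, 8, 9, 10, 11, 0]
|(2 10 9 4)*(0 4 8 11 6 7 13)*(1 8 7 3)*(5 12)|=70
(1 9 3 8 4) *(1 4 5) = [0, 9, 2, 8, 4, 1, 6, 7, 5, 3] = (1 9 3 8 5)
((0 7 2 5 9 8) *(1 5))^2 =[2, 9, 5, 3, 4, 8, 6, 1, 7, 0] =(0 2 5 8 7 1 9)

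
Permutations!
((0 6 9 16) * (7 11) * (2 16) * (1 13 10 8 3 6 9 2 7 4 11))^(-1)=[16, 7, 6, 8, 11, 5, 3, 9, 10, 0, 13, 4, 12, 1, 14, 15, 2]=(0 16 2 6 3 8 10 13 1 7 9)(4 11)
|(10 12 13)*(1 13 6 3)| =|(1 13 10 12 6 3)| =6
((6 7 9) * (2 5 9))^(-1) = (2 7 6 9 5) = [0, 1, 7, 3, 4, 2, 9, 6, 8, 5]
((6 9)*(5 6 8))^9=[0, 1, 2, 3, 4, 6, 9, 7, 5, 8]=(5 6 9 8)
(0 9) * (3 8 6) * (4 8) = (0 9)(3 4 8 6) = [9, 1, 2, 4, 8, 5, 3, 7, 6, 0]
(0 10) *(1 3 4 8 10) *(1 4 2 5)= (0 4 8 10)(1 3 2 5)= [4, 3, 5, 2, 8, 1, 6, 7, 10, 9, 0]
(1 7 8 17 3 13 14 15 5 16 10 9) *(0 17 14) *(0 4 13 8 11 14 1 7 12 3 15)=(0 17 15 5 16 10 9 7 11 14)(1 12 3 8)(4 13)=[17, 12, 2, 8, 13, 16, 6, 11, 1, 7, 9, 14, 3, 4, 0, 5, 10, 15]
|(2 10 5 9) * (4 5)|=|(2 10 4 5 9)|=5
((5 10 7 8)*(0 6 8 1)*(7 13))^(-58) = [7, 13, 2, 3, 4, 6, 1, 10, 0, 9, 8, 11, 12, 5] = (0 7 10 8)(1 13 5 6)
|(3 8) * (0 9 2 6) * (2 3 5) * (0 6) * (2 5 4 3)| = 3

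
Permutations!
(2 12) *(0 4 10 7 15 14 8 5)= (0 4 10 7 15 14 8 5)(2 12)= [4, 1, 12, 3, 10, 0, 6, 15, 5, 9, 7, 11, 2, 13, 8, 14]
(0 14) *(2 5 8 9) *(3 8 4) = [14, 1, 5, 8, 3, 4, 6, 7, 9, 2, 10, 11, 12, 13, 0] = (0 14)(2 5 4 3 8 9)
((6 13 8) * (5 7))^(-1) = (5 7)(6 8 13) = [0, 1, 2, 3, 4, 7, 8, 5, 13, 9, 10, 11, 12, 6]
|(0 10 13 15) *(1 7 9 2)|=4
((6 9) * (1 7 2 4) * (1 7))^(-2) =(9)(2 4 7) =[0, 1, 4, 3, 7, 5, 6, 2, 8, 9]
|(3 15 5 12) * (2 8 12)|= |(2 8 12 3 15 5)|= 6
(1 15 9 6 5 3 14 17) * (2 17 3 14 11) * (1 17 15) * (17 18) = [0, 1, 15, 11, 4, 14, 5, 7, 8, 6, 10, 2, 12, 13, 3, 9, 16, 18, 17] = (2 15 9 6 5 14 3 11)(17 18)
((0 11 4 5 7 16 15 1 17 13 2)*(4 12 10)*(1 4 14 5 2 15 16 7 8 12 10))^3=(0 14 12 13 2 10 8 17 4 11 5 1 15)=[14, 15, 10, 3, 11, 1, 6, 7, 17, 9, 8, 5, 13, 2, 12, 0, 16, 4]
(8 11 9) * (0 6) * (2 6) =[2, 1, 6, 3, 4, 5, 0, 7, 11, 8, 10, 9] =(0 2 6)(8 11 9)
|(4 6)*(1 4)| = |(1 4 6)| = 3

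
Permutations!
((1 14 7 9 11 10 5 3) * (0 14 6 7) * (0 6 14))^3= (1 7 10)(3 6 11)(5 14 9)= [0, 7, 2, 6, 4, 14, 11, 10, 8, 5, 1, 3, 12, 13, 9]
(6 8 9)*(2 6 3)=(2 6 8 9 3)=[0, 1, 6, 2, 4, 5, 8, 7, 9, 3]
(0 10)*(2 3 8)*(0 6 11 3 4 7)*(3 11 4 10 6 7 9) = [6, 1, 10, 8, 9, 5, 4, 0, 2, 3, 7, 11] = (11)(0 6 4 9 3 8 2 10 7)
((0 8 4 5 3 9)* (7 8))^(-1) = (0 9 3 5 4 8 7) = [9, 1, 2, 5, 8, 4, 6, 0, 7, 3]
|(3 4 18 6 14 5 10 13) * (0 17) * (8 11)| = 8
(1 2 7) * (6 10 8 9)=(1 2 7)(6 10 8 9)=[0, 2, 7, 3, 4, 5, 10, 1, 9, 6, 8]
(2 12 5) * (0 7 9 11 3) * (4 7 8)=(0 8 4 7 9 11 3)(2 12 5)=[8, 1, 12, 0, 7, 2, 6, 9, 4, 11, 10, 3, 5]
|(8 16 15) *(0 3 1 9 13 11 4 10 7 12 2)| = 33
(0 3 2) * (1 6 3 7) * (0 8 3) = (0 7 1 6)(2 8 3) = [7, 6, 8, 2, 4, 5, 0, 1, 3]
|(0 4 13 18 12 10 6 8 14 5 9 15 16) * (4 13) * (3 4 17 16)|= |(0 13 18 12 10 6 8 14 5 9 15 3 4 17 16)|= 15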